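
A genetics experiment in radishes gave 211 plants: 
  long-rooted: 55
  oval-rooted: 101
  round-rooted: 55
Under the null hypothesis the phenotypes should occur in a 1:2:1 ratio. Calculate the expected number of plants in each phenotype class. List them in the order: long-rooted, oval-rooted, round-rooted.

Under the 1:2:1 hypothesis (Σ ratio = 4, N = 211):
  long-rooted: 211 × 1/4 = 52.75
  oval-rooted: 211 × 2/4 = 105.5
  round-rooted: 211 × 1/4 = 52.75

52.75, 105.5, 52.75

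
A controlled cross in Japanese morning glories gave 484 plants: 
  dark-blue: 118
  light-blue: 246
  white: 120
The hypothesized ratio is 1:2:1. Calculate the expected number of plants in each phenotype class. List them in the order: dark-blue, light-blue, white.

Total ratio parts = 4. Expected numbers out of 484:
  dark-blue: 484 × 1/4 = 121
  light-blue: 484 × 2/4 = 242
  white: 484 × 1/4 = 121

121, 242, 121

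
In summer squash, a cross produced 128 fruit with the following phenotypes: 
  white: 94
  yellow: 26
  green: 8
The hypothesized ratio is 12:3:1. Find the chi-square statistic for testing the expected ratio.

0.208

Under the 12:3:1 hypothesis (Σ ratio = 16, N = 128):
  white: 128 × 12/16 = 96
  yellow: 128 × 3/16 = 24
  green: 128 × 1/16 = 8
χ² = Σ (O − E)² / E
  white: (94 − 96)² / 96 = 0.0417
  yellow: (26 − 24)² / 24 = 0.1667
  green: (8 − 8)² / 8 = 0.0000
χ² = 0.0417 + 0.1667 + 0.0000 = 0.2084 ≈ 0.208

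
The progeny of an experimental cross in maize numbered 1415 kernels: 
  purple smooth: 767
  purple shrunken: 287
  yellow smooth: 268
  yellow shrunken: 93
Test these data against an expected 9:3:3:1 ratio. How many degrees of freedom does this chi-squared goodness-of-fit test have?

3

A goodness-of-fit test with 4 phenotype classes has df = 4 − 1 = 3.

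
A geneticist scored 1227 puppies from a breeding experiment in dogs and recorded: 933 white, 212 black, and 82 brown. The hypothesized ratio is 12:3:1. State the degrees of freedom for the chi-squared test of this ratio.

A goodness-of-fit test with 3 phenotype classes has df = 3 − 1 = 2.

2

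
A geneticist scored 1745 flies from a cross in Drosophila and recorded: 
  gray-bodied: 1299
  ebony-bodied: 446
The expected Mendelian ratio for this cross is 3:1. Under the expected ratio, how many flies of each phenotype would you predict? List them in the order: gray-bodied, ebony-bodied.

1308.75, 436.25

Expected counts for N = 1745 under a 3:1 ratio (total parts = 4):
  gray-bodied: 1745 × 3/4 = 1308.75
  ebony-bodied: 1745 × 1/4 = 436.25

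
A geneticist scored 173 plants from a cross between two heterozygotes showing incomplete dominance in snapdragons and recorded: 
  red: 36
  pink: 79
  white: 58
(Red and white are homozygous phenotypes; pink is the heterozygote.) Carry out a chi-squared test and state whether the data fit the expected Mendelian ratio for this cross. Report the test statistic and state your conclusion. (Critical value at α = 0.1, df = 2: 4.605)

With incomplete dominance, a heterozygote × heterozygote cross gives a 1:2:1 phenotypic ratio.
Under the 1:2:1 hypothesis (Σ ratio = 4, N = 173):
  red: 173 × 1/4 = 43.25
  pink: 173 × 2/4 = 86.5
  white: 173 × 1/4 = 43.25
χ² = Σ (O − E)² / E
  red: (36 − 43.25)² / 43.25 = 1.2153
  pink: (79 − 86.5)² / 86.5 = 0.6503
  white: (58 − 43.25)² / 43.25 = 5.0303
χ² = 1.2153 + 0.6503 + 5.0303 = 6.8959 ≈ 6.896
Degrees of freedom = 3 − 1 = 2; critical value at α = 0.1 is 4.605.
Since 6.896 > 4.605, we reject the null hypothesis — the data do not fit the 1:2:1 ratio.

6.896; not consistent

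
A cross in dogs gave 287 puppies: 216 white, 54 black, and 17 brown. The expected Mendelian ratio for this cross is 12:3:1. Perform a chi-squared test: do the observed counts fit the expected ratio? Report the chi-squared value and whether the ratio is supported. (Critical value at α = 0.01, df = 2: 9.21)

Under the 12:3:1 hypothesis (Σ ratio = 16, N = 287):
  white: 287 × 12/16 = 215.25
  black: 287 × 3/16 = 53.8125
  brown: 287 × 1/16 = 17.9375
χ² = Σ (O − E)² / E
  white: (216 − 215.25)² / 215.25 = 0.0026
  black: (54 − 53.8125)² / 53.8125 = 0.0007
  brown: (17 − 17.9375)² / 17.9375 = 0.0490
χ² = 0.0026 + 0.0007 + 0.0490 = 0.0523 ≈ 0.052
Degrees of freedom = 3 − 1 = 2; critical value at α = 0.01 is 9.21.
Since 0.052 < 9.21, we fail to reject the null hypothesis — the data are consistent with the 12:3:1 ratio.

0.052; consistent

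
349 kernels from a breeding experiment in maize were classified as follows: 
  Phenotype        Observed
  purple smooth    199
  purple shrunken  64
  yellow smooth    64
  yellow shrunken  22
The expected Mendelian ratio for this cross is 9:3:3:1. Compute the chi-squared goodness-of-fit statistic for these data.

0.102

Total ratio parts = 16. Expected numbers out of 349:
  purple smooth: 349 × 9/16 = 196.3125
  purple shrunken: 349 × 3/16 = 65.4375
  yellow smooth: 349 × 3/16 = 65.4375
  yellow shrunken: 349 × 1/16 = 21.8125
χ² = Σ (O − E)² / E
  purple smooth: (199 − 196.3125)² / 196.3125 = 0.0368
  purple shrunken: (64 − 65.4375)² / 65.4375 = 0.0316
  yellow smooth: (64 − 65.4375)² / 65.4375 = 0.0316
  yellow shrunken: (22 − 21.8125)² / 21.8125 = 0.0016
χ² = 0.0368 + 0.0316 + 0.0316 + 0.0016 = 0.1016 ≈ 0.102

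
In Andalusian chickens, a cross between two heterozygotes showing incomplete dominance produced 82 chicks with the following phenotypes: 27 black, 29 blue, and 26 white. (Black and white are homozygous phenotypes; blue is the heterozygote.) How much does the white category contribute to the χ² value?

1.476

With incomplete dominance, a heterozygote × heterozygote cross gives a 1:2:1 phenotypic ratio.
Total ratio parts = 4. Expected numbers out of 82:
  black: 82 × 1/4 = 20.5
  blue: 82 × 2/4 = 41
  white: 82 × 1/4 = 20.5
Contribution of white: (26 − 20.5)² / 20.5 = 1.4756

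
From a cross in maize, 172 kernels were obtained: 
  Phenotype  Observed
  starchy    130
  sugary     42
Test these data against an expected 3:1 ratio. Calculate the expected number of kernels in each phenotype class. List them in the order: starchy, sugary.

129, 43

The 3:1 ratio has 4 parts, so with N = 172 the expected counts are:
  starchy: 172 × 3/4 = 129
  sugary: 172 × 1/4 = 43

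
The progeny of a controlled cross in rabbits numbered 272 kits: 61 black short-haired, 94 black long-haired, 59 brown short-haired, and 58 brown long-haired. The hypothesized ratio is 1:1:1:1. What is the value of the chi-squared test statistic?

Expected counts for N = 272 under a 1:1:1:1 ratio (total parts = 4):
  black short-haired: 272 × 1/4 = 68
  black long-haired: 272 × 1/4 = 68
  brown short-haired: 272 × 1/4 = 68
  brown long-haired: 272 × 1/4 = 68
χ² = Σ (O − E)² / E
  black short-haired: (61 − 68)² / 68 = 0.7206
  black long-haired: (94 − 68)² / 68 = 9.9412
  brown short-haired: (59 − 68)² / 68 = 1.1912
  brown long-haired: (58 − 68)² / 68 = 1.4706
χ² = 0.7206 + 9.9412 + 1.1912 + 1.4706 = 13.3236 ≈ 13.324

13.324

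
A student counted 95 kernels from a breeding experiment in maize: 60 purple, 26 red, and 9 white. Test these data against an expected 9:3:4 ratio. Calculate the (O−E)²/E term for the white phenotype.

9.161

The 9:3:4 ratio has 16 parts, so with N = 95 the expected counts are:
  purple: 95 × 9/16 = 53.4375
  red: 95 × 3/16 = 17.8125
  white: 95 × 4/16 = 23.75
Contribution of white: (9 − 23.75)² / 23.75 = 9.1605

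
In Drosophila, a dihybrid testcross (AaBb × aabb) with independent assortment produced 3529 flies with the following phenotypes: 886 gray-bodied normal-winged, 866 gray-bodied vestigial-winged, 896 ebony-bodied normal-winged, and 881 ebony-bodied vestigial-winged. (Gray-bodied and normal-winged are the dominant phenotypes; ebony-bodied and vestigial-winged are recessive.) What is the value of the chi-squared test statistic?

0.531

A dihybrid testcross with independent assortment gives a 1:1:1:1 ratio.
Expected counts for N = 3529 under a 1:1:1:1 ratio (total parts = 4):
  gray-bodied normal-winged: 3529 × 1/4 = 882.25
  gray-bodied vestigial-winged: 3529 × 1/4 = 882.25
  ebony-bodied normal-winged: 3529 × 1/4 = 882.25
  ebony-bodied vestigial-winged: 3529 × 1/4 = 882.25
χ² = Σ (O − E)² / E
  gray-bodied normal-winged: (886 − 882.25)² / 882.25 = 0.0159
  gray-bodied vestigial-winged: (866 − 882.25)² / 882.25 = 0.2993
  ebony-bodied normal-winged: (896 − 882.25)² / 882.25 = 0.2143
  ebony-bodied vestigial-winged: (881 − 882.25)² / 882.25 = 0.0018
χ² = 0.0159 + 0.2993 + 0.2143 + 0.0018 = 0.5313 ≈ 0.531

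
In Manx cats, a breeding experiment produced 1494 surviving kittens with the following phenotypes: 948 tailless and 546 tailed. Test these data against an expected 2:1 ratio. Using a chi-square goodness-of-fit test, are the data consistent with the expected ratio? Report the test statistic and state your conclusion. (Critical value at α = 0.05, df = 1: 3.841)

Expected counts for N = 1494 under a 2:1 ratio (total parts = 3):
  tailless: 1494 × 2/3 = 996
  tailed: 1494 × 1/3 = 498
χ² = Σ (O − E)² / E
  tailless: (948 − 996)² / 996 = 2.3133
  tailed: (546 − 498)² / 498 = 4.6265
χ² = 2.3133 + 4.6265 = 6.9398 ≈ 6.940
Degrees of freedom = 2 − 1 = 1; critical value at α = 0.05 is 3.841.
Since 6.940 > 3.841, we reject the null hypothesis — the data do not fit the 2:1 ratio.

6.940; not consistent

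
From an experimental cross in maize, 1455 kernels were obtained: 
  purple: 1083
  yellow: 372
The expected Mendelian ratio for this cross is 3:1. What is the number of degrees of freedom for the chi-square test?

A goodness-of-fit test with 2 phenotype classes has df = 2 − 1 = 1.

1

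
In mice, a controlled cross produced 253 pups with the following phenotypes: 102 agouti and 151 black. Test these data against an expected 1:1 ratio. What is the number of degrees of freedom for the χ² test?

1

A goodness-of-fit test with 2 phenotype classes has df = 2 − 1 = 1.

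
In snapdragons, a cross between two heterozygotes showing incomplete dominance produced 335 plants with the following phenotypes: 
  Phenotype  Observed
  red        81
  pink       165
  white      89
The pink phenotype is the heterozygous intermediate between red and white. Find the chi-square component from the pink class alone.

0.037

With incomplete dominance, a heterozygote × heterozygote cross gives a 1:2:1 phenotypic ratio.
Under the 1:2:1 hypothesis (Σ ratio = 4, N = 335):
  red: 335 × 1/4 = 83.75
  pink: 335 × 2/4 = 167.5
  white: 335 × 1/4 = 83.75
Contribution of pink: (165 − 167.5)² / 167.5 = 0.0373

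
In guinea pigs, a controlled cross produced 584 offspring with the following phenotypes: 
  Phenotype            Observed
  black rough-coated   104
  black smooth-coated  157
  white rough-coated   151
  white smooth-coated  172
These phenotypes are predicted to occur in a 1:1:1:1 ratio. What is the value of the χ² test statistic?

Expected counts for N = 584 under a 1:1:1:1 ratio (total parts = 4):
  black rough-coated: 584 × 1/4 = 146
  black smooth-coated: 584 × 1/4 = 146
  white rough-coated: 584 × 1/4 = 146
  white smooth-coated: 584 × 1/4 = 146
χ² = Σ (O − E)² / E
  black rough-coated: (104 − 146)² / 146 = 12.0822
  black smooth-coated: (157 − 146)² / 146 = 0.8288
  white rough-coated: (151 − 146)² / 146 = 0.1712
  white smooth-coated: (172 − 146)² / 146 = 4.6301
χ² = 12.0822 + 0.8288 + 0.1712 + 4.6301 = 17.7123 ≈ 17.712

17.712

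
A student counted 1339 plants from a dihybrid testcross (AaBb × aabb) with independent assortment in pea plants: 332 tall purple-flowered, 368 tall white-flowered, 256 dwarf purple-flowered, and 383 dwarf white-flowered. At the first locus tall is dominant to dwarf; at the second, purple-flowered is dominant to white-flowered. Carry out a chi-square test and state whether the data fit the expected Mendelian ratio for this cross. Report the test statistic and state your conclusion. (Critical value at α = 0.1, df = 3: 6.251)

A dihybrid testcross with independent assortment gives a 1:1:1:1 ratio.
The 1:1:1:1 ratio has 4 parts, so with N = 1339 the expected counts are:
  tall purple-flowered: 1339 × 1/4 = 334.75
  tall white-flowered: 1339 × 1/4 = 334.75
  dwarf purple-flowered: 1339 × 1/4 = 334.75
  dwarf white-flowered: 1339 × 1/4 = 334.75
χ² = Σ (O − E)² / E
  tall purple-flowered: (332 − 334.75)² / 334.75 = 0.0226
  tall white-flowered: (368 − 334.75)² / 334.75 = 3.3027
  dwarf purple-flowered: (256 − 334.75)² / 334.75 = 18.5260
  dwarf white-flowered: (383 − 334.75)² / 334.75 = 6.9546
χ² = 0.0226 + 3.3027 + 18.5260 + 6.9546 = 28.8059 ≈ 28.806
Degrees of freedom = 4 − 1 = 3; critical value at α = 0.1 is 6.251.
Since 28.806 > 6.251, we reject the null hypothesis — the data do not fit the 1:1:1:1 ratio.

28.806; not consistent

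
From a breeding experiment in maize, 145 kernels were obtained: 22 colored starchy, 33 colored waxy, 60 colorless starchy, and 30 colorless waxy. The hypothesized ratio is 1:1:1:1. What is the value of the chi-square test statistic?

Total ratio parts = 4. Expected numbers out of 145:
  colored starchy: 145 × 1/4 = 36.25
  colored waxy: 145 × 1/4 = 36.25
  colorless starchy: 145 × 1/4 = 36.25
  colorless waxy: 145 × 1/4 = 36.25
χ² = Σ (O − E)² / E
  colored starchy: (22 − 36.25)² / 36.25 = 5.6017
  colored waxy: (33 − 36.25)² / 36.25 = 0.2914
  colorless starchy: (60 − 36.25)² / 36.25 = 15.5603
  colorless waxy: (30 − 36.25)² / 36.25 = 1.0776
χ² = 5.6017 + 0.2914 + 15.5603 + 1.0776 = 22.531

22.531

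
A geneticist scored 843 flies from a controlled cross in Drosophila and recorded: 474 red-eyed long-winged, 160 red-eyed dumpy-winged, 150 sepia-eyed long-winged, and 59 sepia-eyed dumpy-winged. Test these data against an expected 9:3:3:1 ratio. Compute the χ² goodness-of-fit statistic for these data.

Expected counts for N = 843 under a 9:3:3:1 ratio (total parts = 16):
  red-eyed long-winged: 843 × 9/16 = 474.1875
  red-eyed dumpy-winged: 843 × 3/16 = 158.0625
  sepia-eyed long-winged: 843 × 3/16 = 158.0625
  sepia-eyed dumpy-winged: 843 × 1/16 = 52.6875
χ² = Σ (O − E)² / E
  red-eyed long-winged: (474 − 474.1875)² / 474.1875 = 0.0001
  red-eyed dumpy-winged: (160 − 158.0625)² / 158.0625 = 0.0237
  sepia-eyed long-winged: (150 − 158.0625)² / 158.0625 = 0.4113
  sepia-eyed dumpy-winged: (59 − 52.6875)² / 52.6875 = 0.7563
χ² = 0.0001 + 0.0237 + 0.4113 + 0.7563 = 1.1914 ≈ 1.191

1.191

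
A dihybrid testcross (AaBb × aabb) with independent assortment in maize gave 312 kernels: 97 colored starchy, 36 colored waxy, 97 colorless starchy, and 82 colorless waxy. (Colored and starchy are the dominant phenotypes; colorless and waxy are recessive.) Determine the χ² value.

A dihybrid testcross with independent assortment gives a 1:1:1:1 ratio.
The 1:1:1:1 ratio has 4 parts, so with N = 312 the expected counts are:
  colored starchy: 312 × 1/4 = 78
  colored waxy: 312 × 1/4 = 78
  colorless starchy: 312 × 1/4 = 78
  colorless waxy: 312 × 1/4 = 78
χ² = Σ (O − E)² / E
  colored starchy: (97 − 78)² / 78 = 4.6282
  colored waxy: (36 − 78)² / 78 = 22.6154
  colorless starchy: (97 − 78)² / 78 = 4.6282
  colorless waxy: (82 − 78)² / 78 = 0.2051
χ² = 4.6282 + 22.6154 + 4.6282 + 0.2051 = 32.0769 ≈ 32.077

32.077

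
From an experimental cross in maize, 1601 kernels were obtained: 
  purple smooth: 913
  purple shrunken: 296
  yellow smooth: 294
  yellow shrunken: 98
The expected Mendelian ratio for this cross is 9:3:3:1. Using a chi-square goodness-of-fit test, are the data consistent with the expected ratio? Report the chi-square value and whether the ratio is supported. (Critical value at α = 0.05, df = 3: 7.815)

Expected counts for N = 1601 under a 9:3:3:1 ratio (total parts = 16):
  purple smooth: 1601 × 9/16 = 900.5625
  purple shrunken: 1601 × 3/16 = 300.1875
  yellow smooth: 1601 × 3/16 = 300.1875
  yellow shrunken: 1601 × 1/16 = 100.0625
χ² = Σ (O − E)² / E
  purple smooth: (913 − 900.5625)² / 900.5625 = 0.1718
  purple shrunken: (296 − 300.1875)² / 300.1875 = 0.0584
  yellow smooth: (294 − 300.1875)² / 300.1875 = 0.1275
  yellow shrunken: (98 − 100.0625)² / 100.0625 = 0.0425
χ² = 0.1718 + 0.0584 + 0.1275 + 0.0425 = 0.4002 ≈ 0.400
Degrees of freedom = 4 − 1 = 3; critical value at α = 0.05 is 7.815.
Since 0.400 < 7.815, we fail to reject the null hypothesis — the data are consistent with the 9:3:3:1 ratio.

0.400; consistent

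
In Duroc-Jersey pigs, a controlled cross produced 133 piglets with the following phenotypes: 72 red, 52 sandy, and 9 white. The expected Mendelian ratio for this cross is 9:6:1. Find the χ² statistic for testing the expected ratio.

0.253

Under the 9:6:1 hypothesis (Σ ratio = 16, N = 133):
  red: 133 × 9/16 = 74.8125
  sandy: 133 × 6/16 = 49.875
  white: 133 × 1/16 = 8.3125
χ² = Σ (O − E)² / E
  red: (72 − 74.8125)² / 74.8125 = 0.1057
  sandy: (52 − 49.875)² / 49.875 = 0.0905
  white: (9 − 8.3125)² / 8.3125 = 0.0569
χ² = 0.1057 + 0.0905 + 0.0569 = 0.2531 ≈ 0.253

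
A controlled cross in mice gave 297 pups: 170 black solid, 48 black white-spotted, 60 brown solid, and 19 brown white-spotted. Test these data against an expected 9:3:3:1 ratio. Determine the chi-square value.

1.457

Under the 9:3:3:1 hypothesis (Σ ratio = 16, N = 297):
  black solid: 297 × 9/16 = 167.0625
  black white-spotted: 297 × 3/16 = 55.6875
  brown solid: 297 × 3/16 = 55.6875
  brown white-spotted: 297 × 1/16 = 18.5625
χ² = Σ (O − E)² / E
  black solid: (170 − 167.0625)² / 167.0625 = 0.0517
  black white-spotted: (48 − 55.6875)² / 55.6875 = 1.0612
  brown solid: (60 − 55.6875)² / 55.6875 = 0.3340
  brown white-spotted: (19 − 18.5625)² / 18.5625 = 0.0103
χ² = 0.0517 + 1.0612 + 0.3340 + 0.0103 = 1.4572 ≈ 1.457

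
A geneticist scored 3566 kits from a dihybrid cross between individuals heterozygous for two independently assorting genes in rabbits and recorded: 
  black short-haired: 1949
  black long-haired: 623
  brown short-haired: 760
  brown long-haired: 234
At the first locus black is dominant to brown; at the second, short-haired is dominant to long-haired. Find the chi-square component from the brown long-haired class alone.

0.555

A dihybrid F₂ with independent assortment and complete dominance at both loci gives a 9:3:3:1 phenotypic ratio.
Expected counts for N = 3566 under a 9:3:3:1 ratio (total parts = 16):
  black short-haired: 3566 × 9/16 = 2005.875
  black long-haired: 3566 × 3/16 = 668.625
  brown short-haired: 3566 × 3/16 = 668.625
  brown long-haired: 3566 × 1/16 = 222.875
Contribution of brown long-haired: (234 − 222.875)² / 222.875 = 0.5553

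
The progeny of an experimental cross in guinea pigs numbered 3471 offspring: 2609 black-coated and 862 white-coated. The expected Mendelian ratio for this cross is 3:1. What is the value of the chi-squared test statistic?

0.051

The 3:1 ratio has 4 parts, so with N = 3471 the expected counts are:
  black-coated: 3471 × 3/4 = 2603.25
  white-coated: 3471 × 1/4 = 867.75
χ² = Σ (O − E)² / E
  black-coated: (2609 − 2603.25)² / 2603.25 = 0.0127
  white-coated: (862 − 867.75)² / 867.75 = 0.0381
χ² = 0.0127 + 0.0381 = 0.0508 ≈ 0.051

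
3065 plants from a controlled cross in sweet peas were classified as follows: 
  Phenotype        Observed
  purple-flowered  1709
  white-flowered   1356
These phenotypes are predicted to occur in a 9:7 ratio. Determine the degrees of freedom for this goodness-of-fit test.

A goodness-of-fit test with 2 phenotype classes has df = 2 − 1 = 1.

1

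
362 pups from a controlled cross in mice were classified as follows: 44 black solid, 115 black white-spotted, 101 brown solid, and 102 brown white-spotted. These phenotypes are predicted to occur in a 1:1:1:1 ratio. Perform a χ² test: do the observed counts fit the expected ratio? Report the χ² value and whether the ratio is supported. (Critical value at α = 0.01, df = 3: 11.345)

Total ratio parts = 4. Expected numbers out of 362:
  black solid: 362 × 1/4 = 90.5
  black white-spotted: 362 × 1/4 = 90.5
  brown solid: 362 × 1/4 = 90.5
  brown white-spotted: 362 × 1/4 = 90.5
χ² = Σ (O − E)² / E
  black solid: (44 − 90.5)² / 90.5 = 23.8923
  black white-spotted: (115 − 90.5)² / 90.5 = 6.6326
  brown solid: (101 − 90.5)² / 90.5 = 1.2182
  brown white-spotted: (102 − 90.5)² / 90.5 = 1.4613
χ² = 23.8923 + 6.6326 + 1.2182 + 1.4613 = 33.2044 ≈ 33.204
Degrees of freedom = 4 − 1 = 3; critical value at α = 0.01 is 11.345.
Since 33.204 > 11.345, we reject the null hypothesis — the data do not fit the 1:1:1:1 ratio.

33.204; not consistent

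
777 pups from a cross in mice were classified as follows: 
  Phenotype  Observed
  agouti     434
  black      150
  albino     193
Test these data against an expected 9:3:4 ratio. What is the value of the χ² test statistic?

0.157

Under the 9:3:4 hypothesis (Σ ratio = 16, N = 777):
  agouti: 777 × 9/16 = 437.0625
  black: 777 × 3/16 = 145.6875
  albino: 777 × 4/16 = 194.25
χ² = Σ (O − E)² / E
  agouti: (434 − 437.0625)² / 437.0625 = 0.0215
  black: (150 − 145.6875)² / 145.6875 = 0.1277
  albino: (193 − 194.25)² / 194.25 = 0.0080
χ² = 0.0215 + 0.1277 + 0.0080 = 0.1572 ≈ 0.157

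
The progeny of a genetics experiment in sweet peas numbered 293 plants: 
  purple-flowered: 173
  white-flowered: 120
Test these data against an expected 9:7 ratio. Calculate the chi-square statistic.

Under the 9:7 hypothesis (Σ ratio = 16, N = 293):
  purple-flowered: 293 × 9/16 = 164.8125
  white-flowered: 293 × 7/16 = 128.1875
χ² = Σ (O − E)² / E
  purple-flowered: (173 − 164.8125)² / 164.8125 = 0.4067
  white-flowered: (120 − 128.1875)² / 128.1875 = 0.5229
χ² = 0.4067 + 0.5229 = 0.9296 ≈ 0.930

0.930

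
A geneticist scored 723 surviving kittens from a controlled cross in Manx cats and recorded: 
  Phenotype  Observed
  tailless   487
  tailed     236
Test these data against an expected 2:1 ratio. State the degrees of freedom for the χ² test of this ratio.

1

A goodness-of-fit test with 2 phenotype classes has df = 2 − 1 = 1.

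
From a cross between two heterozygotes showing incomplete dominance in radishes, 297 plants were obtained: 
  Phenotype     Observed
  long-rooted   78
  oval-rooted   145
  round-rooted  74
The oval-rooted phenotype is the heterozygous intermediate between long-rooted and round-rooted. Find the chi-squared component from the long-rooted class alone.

With incomplete dominance, a heterozygote × heterozygote cross gives a 1:2:1 phenotypic ratio.
Total ratio parts = 4. Expected numbers out of 297:
  long-rooted: 297 × 1/4 = 74.25
  oval-rooted: 297 × 2/4 = 148.5
  round-rooted: 297 × 1/4 = 74.25
Contribution of long-rooted: (78 − 74.25)² / 74.25 = 0.1894

0.189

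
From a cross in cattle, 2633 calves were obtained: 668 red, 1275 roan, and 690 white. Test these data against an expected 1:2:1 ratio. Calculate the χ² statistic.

Expected counts for N = 2633 under a 1:2:1 ratio (total parts = 4):
  red: 2633 × 1/4 = 658.25
  roan: 2633 × 2/4 = 1316.5
  white: 2633 × 1/4 = 658.25
χ² = Σ (O − E)² / E
  red: (668 − 658.25)² / 658.25 = 0.1444
  roan: (1275 − 1316.5)² / 1316.5 = 1.3082
  white: (690 − 658.25)² / 658.25 = 1.5314
χ² = 0.1444 + 1.3082 + 1.5314 = 2.984

2.984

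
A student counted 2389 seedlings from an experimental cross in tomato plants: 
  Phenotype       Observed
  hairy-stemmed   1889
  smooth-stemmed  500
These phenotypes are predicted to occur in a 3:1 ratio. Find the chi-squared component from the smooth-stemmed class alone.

15.835

Expected counts for N = 2389 under a 3:1 ratio (total parts = 4):
  hairy-stemmed: 2389 × 3/4 = 1791.75
  smooth-stemmed: 2389 × 1/4 = 597.25
Contribution of smooth-stemmed: (500 − 597.25)² / 597.25 = 15.8352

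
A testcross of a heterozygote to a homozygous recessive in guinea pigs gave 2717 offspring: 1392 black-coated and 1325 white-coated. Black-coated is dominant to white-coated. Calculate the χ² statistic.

1.652

A testcross of a heterozygote (Aa × aa) gives a 1:1 phenotypic ratio.
Expected counts for N = 2717 under a 1:1 ratio (total parts = 2):
  black-coated: 2717 × 1/2 = 1358.5
  white-coated: 2717 × 1/2 = 1358.5
χ² = Σ (O − E)² / E
  black-coated: (1392 − 1358.5)² / 1358.5 = 0.8261
  white-coated: (1325 − 1358.5)² / 1358.5 = 0.8261
χ² = 0.8261 + 0.8261 = 1.6522 ≈ 1.652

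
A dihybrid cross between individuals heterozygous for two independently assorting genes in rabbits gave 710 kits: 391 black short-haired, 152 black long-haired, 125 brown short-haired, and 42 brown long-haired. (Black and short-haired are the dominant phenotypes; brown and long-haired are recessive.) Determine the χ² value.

3.475

A dihybrid F₂ with independent assortment and complete dominance at both loci gives a 9:3:3:1 phenotypic ratio.
The 9:3:3:1 ratio has 16 parts, so with N = 710 the expected counts are:
  black short-haired: 710 × 9/16 = 399.375
  black long-haired: 710 × 3/16 = 133.125
  brown short-haired: 710 × 3/16 = 133.125
  brown long-haired: 710 × 1/16 = 44.375
χ² = Σ (O − E)² / E
  black short-haired: (391 − 399.375)² / 399.375 = 0.1756
  black long-haired: (152 − 133.125)² / 133.125 = 2.6762
  brown short-haired: (125 − 133.125)² / 133.125 = 0.4959
  brown long-haired: (42 − 44.375)² / 44.375 = 0.1271
χ² = 0.1756 + 2.6762 + 0.4959 + 0.1271 = 3.4748 ≈ 3.475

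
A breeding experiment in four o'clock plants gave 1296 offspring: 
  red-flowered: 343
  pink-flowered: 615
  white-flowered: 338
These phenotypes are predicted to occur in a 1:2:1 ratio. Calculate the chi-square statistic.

3.400

Expected counts for N = 1296 under a 1:2:1 ratio (total parts = 4):
  red-flowered: 1296 × 1/4 = 324
  pink-flowered: 1296 × 2/4 = 648
  white-flowered: 1296 × 1/4 = 324
χ² = Σ (O − E)² / E
  red-flowered: (343 − 324)² / 324 = 1.1142
  pink-flowered: (615 − 648)² / 648 = 1.6806
  white-flowered: (338 − 324)² / 324 = 0.6049
χ² = 1.1142 + 1.6806 + 0.6049 = 3.3997 ≈ 3.400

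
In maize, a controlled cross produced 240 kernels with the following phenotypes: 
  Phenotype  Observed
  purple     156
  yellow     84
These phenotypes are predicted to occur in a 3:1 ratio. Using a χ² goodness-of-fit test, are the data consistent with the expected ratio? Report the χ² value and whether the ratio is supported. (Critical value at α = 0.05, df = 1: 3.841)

The 3:1 ratio has 4 parts, so with N = 240 the expected counts are:
  purple: 240 × 3/4 = 180
  yellow: 240 × 1/4 = 60
χ² = Σ (O − E)² / E
  purple: (156 − 180)² / 180 = 3.2000
  yellow: (84 − 60)² / 60 = 9.6000
χ² = 3.2000 + 9.6000 = 12.800
Degrees of freedom = 2 − 1 = 1; critical value at α = 0.05 is 3.841.
Since 12.800 > 3.841, we reject the null hypothesis — the data do not fit the 3:1 ratio.

12.800; not consistent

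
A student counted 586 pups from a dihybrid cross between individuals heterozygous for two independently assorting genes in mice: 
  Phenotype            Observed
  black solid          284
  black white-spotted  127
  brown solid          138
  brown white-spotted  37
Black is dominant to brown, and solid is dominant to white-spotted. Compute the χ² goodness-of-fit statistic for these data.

A dihybrid F₂ with independent assortment and complete dominance at both loci gives a 9:3:3:1 phenotypic ratio.
Total ratio parts = 16. Expected numbers out of 586:
  black solid: 586 × 9/16 = 329.625
  black white-spotted: 586 × 3/16 = 109.875
  brown solid: 586 × 3/16 = 109.875
  brown white-spotted: 586 × 1/16 = 36.625
χ² = Σ (O − E)² / E
  black solid: (284 − 329.625)² / 329.625 = 6.3152
  black white-spotted: (127 − 109.875)² / 109.875 = 2.6691
  brown solid: (138 − 109.875)² / 109.875 = 7.1992
  brown white-spotted: (37 − 36.625)² / 36.625 = 0.0038
χ² = 6.3152 + 2.6691 + 7.1992 + 0.0038 = 16.1873 ≈ 16.187

16.187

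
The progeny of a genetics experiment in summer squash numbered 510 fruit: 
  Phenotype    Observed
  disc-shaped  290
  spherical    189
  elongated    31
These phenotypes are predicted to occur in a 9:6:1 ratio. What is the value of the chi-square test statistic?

Total ratio parts = 16. Expected numbers out of 510:
  disc-shaped: 510 × 9/16 = 286.875
  spherical: 510 × 6/16 = 191.25
  elongated: 510 × 1/16 = 31.875
χ² = Σ (O − E)² / E
  disc-shaped: (290 − 286.875)² / 286.875 = 0.0340
  spherical: (189 − 191.25)² / 191.25 = 0.0265
  elongated: (31 − 31.875)² / 31.875 = 0.0240
χ² = 0.0340 + 0.0265 + 0.0240 = 0.0845 ≈ 0.085

0.085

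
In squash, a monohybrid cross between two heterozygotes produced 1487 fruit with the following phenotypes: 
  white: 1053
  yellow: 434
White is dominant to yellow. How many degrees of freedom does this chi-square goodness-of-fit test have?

1

For a monohybrid cross between heterozygotes with complete dominance, the expected phenotypic ratio is 3:1.
A goodness-of-fit test with 2 phenotype classes has df = 2 − 1 = 1.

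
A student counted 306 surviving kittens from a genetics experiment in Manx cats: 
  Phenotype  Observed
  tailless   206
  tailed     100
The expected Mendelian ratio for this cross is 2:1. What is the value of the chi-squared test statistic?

0.059

The 2:1 ratio has 3 parts, so with N = 306 the expected counts are:
  tailless: 306 × 2/3 = 204
  tailed: 306 × 1/3 = 102
χ² = Σ (O − E)² / E
  tailless: (206 − 204)² / 204 = 0.0196
  tailed: (100 − 102)² / 102 = 0.0392
χ² = 0.0196 + 0.0392 = 0.0588 ≈ 0.059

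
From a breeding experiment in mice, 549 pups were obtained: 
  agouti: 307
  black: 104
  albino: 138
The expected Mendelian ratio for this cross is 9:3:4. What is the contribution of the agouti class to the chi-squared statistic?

0.011

Under the 9:3:4 hypothesis (Σ ratio = 16, N = 549):
  agouti: 549 × 9/16 = 308.8125
  black: 549 × 3/16 = 102.9375
  albino: 549 × 4/16 = 137.25
Contribution of agouti: (307 − 308.8125)² / 308.8125 = 0.0106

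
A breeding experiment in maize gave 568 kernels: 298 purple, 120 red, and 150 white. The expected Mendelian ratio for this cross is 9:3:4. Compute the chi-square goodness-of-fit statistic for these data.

3.609

Expected counts for N = 568 under a 9:3:4 ratio (total parts = 16):
  purple: 568 × 9/16 = 319.5
  red: 568 × 3/16 = 106.5
  white: 568 × 4/16 = 142
χ² = Σ (O − E)² / E
  purple: (298 − 319.5)² / 319.5 = 1.4468
  red: (120 − 106.5)² / 106.5 = 1.7113
  white: (150 − 142)² / 142 = 0.4507
χ² = 1.4468 + 1.7113 + 0.4507 = 3.6088 ≈ 3.609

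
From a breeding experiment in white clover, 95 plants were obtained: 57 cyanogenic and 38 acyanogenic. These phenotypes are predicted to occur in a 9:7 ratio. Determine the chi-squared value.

0.543

Under the 9:7 hypothesis (Σ ratio = 16, N = 95):
  cyanogenic: 95 × 9/16 = 53.4375
  acyanogenic: 95 × 7/16 = 41.5625
χ² = Σ (O − E)² / E
  cyanogenic: (57 − 53.4375)² / 53.4375 = 0.2375
  acyanogenic: (38 − 41.5625)² / 41.5625 = 0.3054
χ² = 0.2375 + 0.3054 = 0.5429 ≈ 0.543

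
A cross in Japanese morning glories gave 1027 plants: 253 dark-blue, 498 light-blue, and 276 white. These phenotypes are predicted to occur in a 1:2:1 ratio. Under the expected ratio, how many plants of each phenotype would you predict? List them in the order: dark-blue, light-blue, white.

256.75, 513.5, 256.75

Under the 1:2:1 hypothesis (Σ ratio = 4, N = 1027):
  dark-blue: 1027 × 1/4 = 256.75
  light-blue: 1027 × 2/4 = 513.5
  white: 1027 × 1/4 = 256.75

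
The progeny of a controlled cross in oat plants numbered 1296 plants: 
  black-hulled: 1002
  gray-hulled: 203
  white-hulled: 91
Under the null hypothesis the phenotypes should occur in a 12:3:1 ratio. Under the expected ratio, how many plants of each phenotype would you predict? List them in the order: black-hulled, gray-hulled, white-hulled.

Expected counts for N = 1296 under a 12:3:1 ratio (total parts = 16):
  black-hulled: 1296 × 12/16 = 972
  gray-hulled: 1296 × 3/16 = 243
  white-hulled: 1296 × 1/16 = 81

972, 243, 81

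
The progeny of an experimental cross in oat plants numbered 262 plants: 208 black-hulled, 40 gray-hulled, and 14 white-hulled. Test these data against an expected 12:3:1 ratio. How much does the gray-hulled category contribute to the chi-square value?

Total ratio parts = 16. Expected numbers out of 262:
  black-hulled: 262 × 12/16 = 196.5
  gray-hulled: 262 × 3/16 = 49.125
  white-hulled: 262 × 1/16 = 16.375
Contribution of gray-hulled: (40 − 49.125)² / 49.125 = 1.6950

1.695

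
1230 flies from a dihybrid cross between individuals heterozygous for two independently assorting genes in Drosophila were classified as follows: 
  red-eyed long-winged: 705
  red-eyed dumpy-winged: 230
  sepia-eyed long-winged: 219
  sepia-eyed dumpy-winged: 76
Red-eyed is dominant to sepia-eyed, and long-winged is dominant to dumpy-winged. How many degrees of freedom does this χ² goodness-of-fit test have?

3

A dihybrid F₂ with independent assortment and complete dominance at both loci gives a 9:3:3:1 phenotypic ratio.
A goodness-of-fit test with 4 phenotype classes has df = 4 − 1 = 3.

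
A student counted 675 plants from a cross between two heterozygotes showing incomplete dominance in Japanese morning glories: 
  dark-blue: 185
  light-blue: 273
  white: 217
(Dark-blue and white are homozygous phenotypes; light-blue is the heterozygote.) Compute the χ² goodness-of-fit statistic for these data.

With incomplete dominance, a heterozygote × heterozygote cross gives a 1:2:1 phenotypic ratio.
Expected counts for N = 675 under a 1:2:1 ratio (total parts = 4):
  dark-blue: 675 × 1/4 = 168.75
  light-blue: 675 × 2/4 = 337.5
  white: 675 × 1/4 = 168.75
χ² = Σ (O − E)² / E
  dark-blue: (185 − 168.75)² / 168.75 = 1.5648
  light-blue: (273 − 337.5)² / 337.5 = 12.3267
  white: (217 − 168.75)² / 168.75 = 13.7959
χ² = 1.5648 + 12.3267 + 13.7959 = 27.6874 ≈ 27.687

27.687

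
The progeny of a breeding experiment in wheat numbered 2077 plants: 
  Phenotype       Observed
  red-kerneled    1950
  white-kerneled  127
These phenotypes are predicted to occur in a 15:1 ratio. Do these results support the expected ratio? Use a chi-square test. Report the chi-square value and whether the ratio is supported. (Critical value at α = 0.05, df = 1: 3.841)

The 15:1 ratio has 16 parts, so with N = 2077 the expected counts are:
  red-kerneled: 2077 × 15/16 = 1947.1875
  white-kerneled: 2077 × 1/16 = 129.8125
χ² = Σ (O − E)² / E
  red-kerneled: (1950 − 1947.1875)² / 1947.1875 = 0.0041
  white-kerneled: (127 − 129.8125)² / 129.8125 = 0.0609
χ² = 0.0041 + 0.0609 = 0.065
Degrees of freedom = 2 − 1 = 1; critical value at α = 0.05 is 3.841.
Since 0.065 < 3.841, we fail to reject the null hypothesis — the data are consistent with the 15:1 ratio.

0.065; consistent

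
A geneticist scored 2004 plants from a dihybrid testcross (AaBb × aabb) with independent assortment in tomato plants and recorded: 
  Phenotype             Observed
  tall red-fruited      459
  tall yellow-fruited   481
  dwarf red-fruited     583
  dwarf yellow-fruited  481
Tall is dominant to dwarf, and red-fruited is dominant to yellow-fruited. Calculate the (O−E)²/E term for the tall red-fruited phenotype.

A dihybrid testcross with independent assortment gives a 1:1:1:1 ratio.
Expected counts for N = 2004 under a 1:1:1:1 ratio (total parts = 4):
  tall red-fruited: 2004 × 1/4 = 501
  tall yellow-fruited: 2004 × 1/4 = 501
  dwarf red-fruited: 2004 × 1/4 = 501
  dwarf yellow-fruited: 2004 × 1/4 = 501
Contribution of tall red-fruited: (459 − 501)² / 501 = 3.5210

3.521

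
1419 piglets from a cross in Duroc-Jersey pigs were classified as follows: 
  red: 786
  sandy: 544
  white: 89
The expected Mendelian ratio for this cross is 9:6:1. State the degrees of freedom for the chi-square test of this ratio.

A goodness-of-fit test with 3 phenotype classes has df = 3 − 1 = 2.

2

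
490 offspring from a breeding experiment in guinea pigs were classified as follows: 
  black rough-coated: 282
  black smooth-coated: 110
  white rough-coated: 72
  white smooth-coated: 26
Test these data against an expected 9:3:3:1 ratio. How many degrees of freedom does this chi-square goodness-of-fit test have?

3

A goodness-of-fit test with 4 phenotype classes has df = 4 − 1 = 3.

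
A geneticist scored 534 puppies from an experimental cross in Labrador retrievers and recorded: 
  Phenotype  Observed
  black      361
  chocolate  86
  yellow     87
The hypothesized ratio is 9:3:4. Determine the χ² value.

Total ratio parts = 16. Expected numbers out of 534:
  black: 534 × 9/16 = 300.375
  chocolate: 534 × 3/16 = 100.125
  yellow: 534 × 4/16 = 133.5
χ² = Σ (O − E)² / E
  black: (361 − 300.375)² / 300.375 = 12.2360
  chocolate: (86 − 100.125)² / 100.125 = 1.9927
  yellow: (87 − 133.5)² / 133.5 = 16.1966
χ² = 12.2360 + 1.9927 + 16.1966 = 30.4253 ≈ 30.425

30.425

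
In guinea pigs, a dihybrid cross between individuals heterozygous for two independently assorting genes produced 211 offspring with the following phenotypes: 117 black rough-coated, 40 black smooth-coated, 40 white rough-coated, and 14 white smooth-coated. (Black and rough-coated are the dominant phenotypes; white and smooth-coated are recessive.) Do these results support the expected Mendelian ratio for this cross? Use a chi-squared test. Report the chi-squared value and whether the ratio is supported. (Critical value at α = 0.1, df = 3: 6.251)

A dihybrid F₂ with independent assortment and complete dominance at both loci gives a 9:3:3:1 phenotypic ratio.
Total ratio parts = 16. Expected numbers out of 211:
  black rough-coated: 211 × 9/16 = 118.6875
  black smooth-coated: 211 × 3/16 = 39.5625
  white rough-coated: 211 × 3/16 = 39.5625
  white smooth-coated: 211 × 1/16 = 13.1875
χ² = Σ (O − E)² / E
  black rough-coated: (117 − 118.6875)² / 118.6875 = 0.0240
  black smooth-coated: (40 − 39.5625)² / 39.5625 = 0.0048
  white rough-coated: (40 − 39.5625)² / 39.5625 = 0.0048
  white smooth-coated: (14 − 13.1875)² / 13.1875 = 0.0501
χ² = 0.0240 + 0.0048 + 0.0048 + 0.0501 = 0.0837 ≈ 0.084
Degrees of freedom = 4 − 1 = 3; critical value at α = 0.1 is 6.251.
Since 0.084 < 6.251, we fail to reject the null hypothesis — the data are consistent with the 9:3:3:1 ratio.

0.084; consistent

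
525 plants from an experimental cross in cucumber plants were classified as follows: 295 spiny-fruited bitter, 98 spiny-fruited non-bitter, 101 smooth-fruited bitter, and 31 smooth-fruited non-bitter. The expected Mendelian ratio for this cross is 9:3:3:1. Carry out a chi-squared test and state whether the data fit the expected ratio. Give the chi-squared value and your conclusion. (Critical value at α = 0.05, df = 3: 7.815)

Total ratio parts = 16. Expected numbers out of 525:
  spiny-fruited bitter: 525 × 9/16 = 295.3125
  spiny-fruited non-bitter: 525 × 3/16 = 98.4375
  smooth-fruited bitter: 525 × 3/16 = 98.4375
  smooth-fruited non-bitter: 525 × 1/16 = 32.8125
χ² = Σ (O − E)² / E
  spiny-fruited bitter: (295 − 295.3125)² / 295.3125 = 0.0003
  spiny-fruited non-bitter: (98 − 98.4375)² / 98.4375 = 0.0019
  smooth-fruited bitter: (101 − 98.4375)² / 98.4375 = 0.0667
  smooth-fruited non-bitter: (31 − 32.8125)² / 32.8125 = 0.1001
χ² = 0.0003 + 0.0019 + 0.0667 + 0.1001 = 0.169
Degrees of freedom = 4 − 1 = 3; critical value at α = 0.05 is 7.815.
Since 0.169 < 7.815, we fail to reject the null hypothesis — the data are consistent with the 9:3:3:1 ratio.

0.169; consistent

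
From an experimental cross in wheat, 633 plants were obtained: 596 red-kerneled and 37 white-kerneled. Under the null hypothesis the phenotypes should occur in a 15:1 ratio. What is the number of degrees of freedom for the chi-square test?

1

A goodness-of-fit test with 2 phenotype classes has df = 2 − 1 = 1.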